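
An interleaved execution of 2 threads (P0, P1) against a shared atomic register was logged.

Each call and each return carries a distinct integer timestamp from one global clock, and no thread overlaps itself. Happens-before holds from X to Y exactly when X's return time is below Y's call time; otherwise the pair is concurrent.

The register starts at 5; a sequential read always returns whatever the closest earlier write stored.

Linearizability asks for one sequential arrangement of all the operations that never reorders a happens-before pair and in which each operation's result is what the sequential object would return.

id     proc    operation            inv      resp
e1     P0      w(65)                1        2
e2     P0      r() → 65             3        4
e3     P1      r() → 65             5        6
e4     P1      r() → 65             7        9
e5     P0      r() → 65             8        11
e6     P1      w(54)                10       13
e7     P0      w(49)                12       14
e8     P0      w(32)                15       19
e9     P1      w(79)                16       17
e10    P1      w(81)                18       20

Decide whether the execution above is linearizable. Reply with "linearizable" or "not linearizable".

linearizable

one valid linearization: e1, e2, e3, e4, e5, e6, e7, e8, e9, e10
1. e1 w(65), leaving value 65
2. e2 r() → 65, leaving value 65
3. e3 r() → 65, leaving value 65
4. e4 r() → 65, leaving value 65
5. e5 r() → 65, leaving value 65
6. e6 w(54), leaving value 54
7. e7 w(49), leaving value 49
8. e8 w(32), leaving value 32
9. e9 w(79), leaving value 79
10. e10 w(81), leaving value 81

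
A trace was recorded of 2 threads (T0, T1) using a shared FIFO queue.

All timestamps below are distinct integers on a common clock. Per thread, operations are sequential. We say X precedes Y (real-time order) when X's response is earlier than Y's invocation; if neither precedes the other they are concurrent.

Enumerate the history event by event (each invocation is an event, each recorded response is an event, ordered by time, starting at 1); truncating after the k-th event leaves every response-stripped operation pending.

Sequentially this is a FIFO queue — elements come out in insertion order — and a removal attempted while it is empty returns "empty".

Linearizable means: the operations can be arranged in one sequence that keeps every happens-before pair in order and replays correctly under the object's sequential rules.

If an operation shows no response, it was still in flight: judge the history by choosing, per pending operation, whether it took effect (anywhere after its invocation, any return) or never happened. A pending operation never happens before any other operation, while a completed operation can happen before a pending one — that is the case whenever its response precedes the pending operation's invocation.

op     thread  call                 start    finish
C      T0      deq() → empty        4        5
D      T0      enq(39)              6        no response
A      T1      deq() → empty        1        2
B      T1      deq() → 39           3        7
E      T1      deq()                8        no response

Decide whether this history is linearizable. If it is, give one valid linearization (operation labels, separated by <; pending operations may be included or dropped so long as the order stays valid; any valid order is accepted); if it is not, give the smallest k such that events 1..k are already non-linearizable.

after step 1 (A deq() → empty): queue <>
after step 2 (C deq() → empty): queue <>
after step 3 (D enq(39) (pending, included)): queue <39>
after step 4 (B deq() → 39): queue <>

linearizable — witness: A < C < D < B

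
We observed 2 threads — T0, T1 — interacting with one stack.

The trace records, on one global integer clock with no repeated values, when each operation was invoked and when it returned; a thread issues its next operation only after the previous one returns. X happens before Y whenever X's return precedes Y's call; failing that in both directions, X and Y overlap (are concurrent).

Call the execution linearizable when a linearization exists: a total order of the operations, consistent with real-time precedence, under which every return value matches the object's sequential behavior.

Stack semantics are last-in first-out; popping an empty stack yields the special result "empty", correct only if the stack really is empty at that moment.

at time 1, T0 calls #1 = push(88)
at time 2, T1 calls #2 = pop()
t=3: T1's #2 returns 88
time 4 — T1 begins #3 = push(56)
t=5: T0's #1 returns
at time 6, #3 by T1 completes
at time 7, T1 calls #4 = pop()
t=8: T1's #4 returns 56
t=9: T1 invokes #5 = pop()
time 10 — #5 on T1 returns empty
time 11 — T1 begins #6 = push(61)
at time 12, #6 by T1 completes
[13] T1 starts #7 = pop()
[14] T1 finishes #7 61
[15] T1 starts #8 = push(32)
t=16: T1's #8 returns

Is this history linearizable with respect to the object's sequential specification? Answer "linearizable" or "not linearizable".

one valid linearization: #1, #2, #3, #4, #5, #6, #7, #8
after step 1 (#1 push(88)): stack <88>
after step 2 (#2 pop() → 88): stack <>
after step 3 (#3 push(56)): stack <56>
after step 4 (#4 pop() → 56): stack <>
after step 5 (#5 pop() → empty): stack <>
after step 6 (#6 push(61)): stack <61>
after step 7 (#7 pop() → 61): stack <>
after step 8 (#8 push(32)): stack <32>

linearizable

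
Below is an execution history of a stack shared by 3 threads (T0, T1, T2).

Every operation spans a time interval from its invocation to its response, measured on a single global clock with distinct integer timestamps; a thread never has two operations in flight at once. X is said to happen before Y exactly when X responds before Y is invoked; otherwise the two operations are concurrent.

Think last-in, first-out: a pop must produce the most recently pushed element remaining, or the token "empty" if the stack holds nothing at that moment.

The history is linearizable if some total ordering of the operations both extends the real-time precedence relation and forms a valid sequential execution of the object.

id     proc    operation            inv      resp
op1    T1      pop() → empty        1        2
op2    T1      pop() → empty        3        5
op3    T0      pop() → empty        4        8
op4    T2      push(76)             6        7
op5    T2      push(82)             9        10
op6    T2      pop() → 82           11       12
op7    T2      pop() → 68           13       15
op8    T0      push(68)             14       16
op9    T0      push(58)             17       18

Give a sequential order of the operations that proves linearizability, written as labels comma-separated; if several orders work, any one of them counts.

op1, op2, op3, op4, op5, op6, op8, op7, op9

after step 1 (op1 pop() → empty): stack <>
after step 2 (op2 pop() → empty): stack <>
after step 3 (op3 pop() → empty): stack <>
after step 4 (op4 push(76)): stack <76>
after step 5 (op5 push(82)): stack <76,82>
after step 6 (op6 pop() → 82): stack <76>
after step 7 (op8 push(68)): stack <76,68>
after step 8 (op7 pop() → 68): stack <76>
after step 9 (op9 push(58)): stack <76,58>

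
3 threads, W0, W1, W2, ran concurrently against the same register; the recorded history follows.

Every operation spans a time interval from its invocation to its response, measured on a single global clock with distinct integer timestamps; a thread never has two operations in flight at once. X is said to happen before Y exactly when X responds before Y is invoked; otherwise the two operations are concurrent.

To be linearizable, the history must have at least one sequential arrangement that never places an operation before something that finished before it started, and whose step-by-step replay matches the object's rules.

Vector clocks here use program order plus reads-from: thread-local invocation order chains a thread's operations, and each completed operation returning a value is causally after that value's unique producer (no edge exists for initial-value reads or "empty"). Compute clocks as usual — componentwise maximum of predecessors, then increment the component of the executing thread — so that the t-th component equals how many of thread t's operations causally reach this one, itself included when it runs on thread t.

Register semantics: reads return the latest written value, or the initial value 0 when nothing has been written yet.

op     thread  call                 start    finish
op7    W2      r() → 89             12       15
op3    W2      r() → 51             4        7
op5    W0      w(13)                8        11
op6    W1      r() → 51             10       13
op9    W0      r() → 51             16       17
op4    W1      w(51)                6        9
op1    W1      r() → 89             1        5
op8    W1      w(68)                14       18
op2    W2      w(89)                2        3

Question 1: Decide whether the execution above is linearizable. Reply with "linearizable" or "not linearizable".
already the first 15 events (up to op7's response at time 15) admit no linearization; the first 14 still do
real-time-consistent orders of the 7 completed operations: 21 — all fail the register replay
include/drop combinations of the 1 pending operation (op8) were all tried; none helps
e.g. op1, op2, op3, op4, op5, op6, op7 (pending dropped): illegal at step 1, since op1 r() → 89 cannot apply there
e.g. op1, op2, op3, op4, op5, op7, op6 (pending dropped): illegal at step 1, since op1 r() → 89 cannot apply there

not linearizable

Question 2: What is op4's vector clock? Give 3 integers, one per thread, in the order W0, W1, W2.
no predecessors for op2 (invoked 2): W2 increments from zero → (0, 0, 1)
no predecessors for op5 (invoked 8): W0 increments from zero → (1, 0, 0)
merge at op1 (invoked 1): VC(op2)=(0, 0, 1), own-thread bump on W1 → (0, 1, 1)
merge at op4 (invoked 6): VC(op1)=(0, 1, 1), own-thread bump on W1 → (0, 2, 1)
merge at op3 (invoked 4): VC(op2)=(0, 0, 1), VC(op4)=(0, 2, 1), own-thread bump on W2 → (0, 2, 2)
merge at op6 (invoked 10): VC(op4)=(0, 2, 1), own-thread bump on W1 → (0, 3, 1)
merge at op7 (invoked 12): VC(op2)=(0, 0, 1), VC(op3)=(0, 2, 2), own-thread bump on W2 → (0, 2, 3)
merge at op8 (invoked 14): VC(op6)=(0, 3, 1), own-thread bump on W1 → (0, 4, 1)
merge at op9 (invoked 16): VC(op4)=(0, 2, 1), VC(op5)=(1, 0, 0), own-thread bump on W0 → (2, 2, 1)
target: VC(op4) = (0, 2, 1)

(0, 2, 1)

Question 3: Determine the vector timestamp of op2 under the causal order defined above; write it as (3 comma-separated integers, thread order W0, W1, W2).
VC(op2, invoked at 2): no causal predecessors; +1 on W2 → (0, 0, 1)
VC(op5, invoked at 8): no causal predecessors; +1 on W0 → (1, 0, 0)
op1 (invocation 1): componentwise max over VC(op2)=(0, 0, 1), +1 at W1, giving (0, 1, 1)
op4 (invocation 6): componentwise max over VC(op1)=(0, 1, 1), +1 at W1, giving (0, 2, 1)
op3 (invocation 4): componentwise max over VC(op2)=(0, 0, 1), VC(op4)=(0, 2, 1), +1 at W2, giving (0, 2, 2)
op6 (invocation 10): componentwise max over VC(op4)=(0, 2, 1), +1 at W1, giving (0, 3, 1)
op7 (invocation 12): componentwise max over VC(op2)=(0, 0, 1), VC(op3)=(0, 2, 2), +1 at W2, giving (0, 2, 3)
op8 (invocation 14): componentwise max over VC(op6)=(0, 3, 1), +1 at W1, giving (0, 4, 1)
op9 (invocation 16): componentwise max over VC(op4)=(0, 2, 1), VC(op5)=(1, 0, 0), +1 at W0, giving (2, 2, 1)
target: VC(op2) = (0, 0, 1)

(0, 0, 1)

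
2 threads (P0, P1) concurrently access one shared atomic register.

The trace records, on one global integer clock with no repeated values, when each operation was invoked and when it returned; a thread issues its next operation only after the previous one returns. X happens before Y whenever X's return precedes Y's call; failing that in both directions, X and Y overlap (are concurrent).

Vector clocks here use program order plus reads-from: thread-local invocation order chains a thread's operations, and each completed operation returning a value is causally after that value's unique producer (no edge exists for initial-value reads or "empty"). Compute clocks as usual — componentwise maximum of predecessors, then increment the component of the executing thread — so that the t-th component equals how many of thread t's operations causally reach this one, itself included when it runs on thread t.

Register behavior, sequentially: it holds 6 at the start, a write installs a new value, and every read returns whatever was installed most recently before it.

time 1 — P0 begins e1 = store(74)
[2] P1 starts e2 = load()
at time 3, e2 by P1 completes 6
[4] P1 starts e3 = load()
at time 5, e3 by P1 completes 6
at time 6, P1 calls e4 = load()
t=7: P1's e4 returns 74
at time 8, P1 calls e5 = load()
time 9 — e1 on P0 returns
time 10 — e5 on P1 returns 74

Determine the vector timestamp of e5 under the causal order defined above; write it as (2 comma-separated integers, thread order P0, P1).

(1, 4)

VC(e2, invoked at 2): no causal predecessors; +1 on P1 → (0, 1)
VC(e1, invoked at 1): no causal predecessors; +1 on P0 → (1, 0)
e3 (invocation 4): componentwise max over VC(e2)=(0, 1), +1 at P1, giving (0, 2)
e4 (invocation 6): componentwise max over VC(e1)=(1, 0), VC(e3)=(0, 2), +1 at P1, giving (1, 3)
e5 (invocation 8): componentwise max over VC(e1)=(1, 0), VC(e4)=(1, 3), +1 at P1, giving (1, 4)
target: VC(e5) = (1, 4)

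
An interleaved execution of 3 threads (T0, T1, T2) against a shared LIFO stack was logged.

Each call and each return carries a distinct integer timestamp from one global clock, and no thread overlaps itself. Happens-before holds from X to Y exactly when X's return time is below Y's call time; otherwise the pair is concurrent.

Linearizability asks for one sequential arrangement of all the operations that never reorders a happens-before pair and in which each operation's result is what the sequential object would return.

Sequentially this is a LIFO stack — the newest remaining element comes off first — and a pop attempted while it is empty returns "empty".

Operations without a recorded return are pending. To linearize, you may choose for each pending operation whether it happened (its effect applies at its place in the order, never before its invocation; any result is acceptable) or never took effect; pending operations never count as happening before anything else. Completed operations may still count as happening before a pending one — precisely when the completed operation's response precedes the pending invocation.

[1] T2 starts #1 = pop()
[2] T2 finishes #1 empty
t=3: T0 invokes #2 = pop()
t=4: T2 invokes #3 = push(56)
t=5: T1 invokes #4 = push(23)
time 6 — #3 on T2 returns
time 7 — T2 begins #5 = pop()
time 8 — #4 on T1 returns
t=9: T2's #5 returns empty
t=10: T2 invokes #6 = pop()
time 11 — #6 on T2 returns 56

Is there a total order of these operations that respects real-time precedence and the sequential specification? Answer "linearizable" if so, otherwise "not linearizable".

already the first 11 events (up to #6's response at time 11) admit no linearization; the first 10 still do
checked exhaustively: 3 real-time-consistent orders of 5 completed operations, zero legal LIFO stack replays
completion choices over the 1 pending operation (#2) were checked; none helps
sample order #1, #3, #4, #5, #6 (pending dropped) stalls at step 4 — #5 pop() → empty has no legal effect
sample order #1, #3, #5, #4, #6 (pending dropped) stalls at step 3 — #5 pop() → empty has no legal effect

not linearizable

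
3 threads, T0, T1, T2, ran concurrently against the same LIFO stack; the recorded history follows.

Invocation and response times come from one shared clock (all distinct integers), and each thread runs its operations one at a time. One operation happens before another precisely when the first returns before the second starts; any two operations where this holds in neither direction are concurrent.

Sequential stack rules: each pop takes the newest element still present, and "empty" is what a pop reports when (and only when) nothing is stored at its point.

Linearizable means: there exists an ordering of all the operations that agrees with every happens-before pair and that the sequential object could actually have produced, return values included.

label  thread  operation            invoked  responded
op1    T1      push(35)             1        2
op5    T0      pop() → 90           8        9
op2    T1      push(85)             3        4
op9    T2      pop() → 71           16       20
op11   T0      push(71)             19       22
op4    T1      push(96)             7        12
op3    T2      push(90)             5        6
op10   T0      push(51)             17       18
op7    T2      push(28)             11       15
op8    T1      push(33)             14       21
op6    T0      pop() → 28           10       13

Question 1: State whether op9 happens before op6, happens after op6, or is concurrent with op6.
op9 spans [16,20], op6 spans [10,13]
resp(op6)=13 < inv(op9)=16

after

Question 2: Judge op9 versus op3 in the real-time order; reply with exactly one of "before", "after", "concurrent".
op9 spans [16,20], op3 spans [5,6]
resp(op3)=6 < inv(op9)=16

after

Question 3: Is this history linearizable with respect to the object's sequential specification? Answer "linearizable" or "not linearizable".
one valid linearization: op1, op2, op3, op5, op4, op7, op6, op8, op10, op11, op9
1. op1 push(35), leaving stack <35>
2. op2 push(85), leaving stack <35,85>
3. op3 push(90), leaving stack <35,85,90>
4. op5 pop() → 90, leaving stack <35,85>
5. op4 push(96), leaving stack <35,85,96>
6. op7 push(28), leaving stack <35,85,96,28>
7. op6 pop() → 28, leaving stack <35,85,96>
8. op8 push(33), leaving stack <35,85,96,33>
9. op10 push(51), leaving stack <35,85,96,33,51>
10. op11 push(71), leaving stack <35,85,96,33,51,71>
11. op9 pop() → 71, leaving stack <35,85,96,33,51>

linearizable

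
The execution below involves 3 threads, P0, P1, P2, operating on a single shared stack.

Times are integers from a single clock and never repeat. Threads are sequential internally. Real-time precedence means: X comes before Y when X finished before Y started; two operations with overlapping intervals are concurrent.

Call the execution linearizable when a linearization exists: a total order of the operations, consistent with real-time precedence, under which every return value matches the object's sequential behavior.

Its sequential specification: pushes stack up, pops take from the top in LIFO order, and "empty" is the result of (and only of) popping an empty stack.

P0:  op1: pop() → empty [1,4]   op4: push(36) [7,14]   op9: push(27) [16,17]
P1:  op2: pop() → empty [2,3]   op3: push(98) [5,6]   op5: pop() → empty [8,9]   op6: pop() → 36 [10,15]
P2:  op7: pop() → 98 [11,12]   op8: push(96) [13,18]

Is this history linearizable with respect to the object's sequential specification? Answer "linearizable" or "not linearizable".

not linearizable

events 1..8 are fine; event 9 — the response of op5 at time 9 — makes the prefix non-linearizable
4 completed operations, 2 real-time-consistent orders — every stack replay fails
no escape via the 1 pending operation (op4): every completion choice fails
e.g. op1, op2, op3, op5 (pending dropped): illegal at step 4, since op5 pop() → empty cannot apply there
e.g. op2, op1, op3, op5 (pending dropped): illegal at step 4, since op5 pop() → empty cannot apply there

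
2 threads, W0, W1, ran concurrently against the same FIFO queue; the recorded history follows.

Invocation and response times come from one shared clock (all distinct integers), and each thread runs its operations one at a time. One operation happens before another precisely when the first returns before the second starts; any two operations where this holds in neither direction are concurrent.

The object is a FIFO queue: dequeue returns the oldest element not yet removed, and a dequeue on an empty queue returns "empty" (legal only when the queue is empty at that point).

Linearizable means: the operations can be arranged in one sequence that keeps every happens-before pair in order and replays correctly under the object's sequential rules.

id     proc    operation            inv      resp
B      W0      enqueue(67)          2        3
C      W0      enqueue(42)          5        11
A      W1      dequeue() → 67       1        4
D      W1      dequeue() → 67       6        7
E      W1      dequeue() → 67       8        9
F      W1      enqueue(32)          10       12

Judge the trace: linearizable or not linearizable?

prefix check: 1..6 passes, 1..7 fails once D's time-7 response joins
real-time-consistent orders of the 3 completed operations: 2 — all fail the FIFO queue replay
no escape via the 1 pending operation (C): every completion choice fails
one such order, A, B, D (pending dropped), breaks at step 1 where A dequeue() → 67 is illegal
one such order, B, A, D (pending dropped), breaks at step 3 where D dequeue() → 67 is illegal

not linearizable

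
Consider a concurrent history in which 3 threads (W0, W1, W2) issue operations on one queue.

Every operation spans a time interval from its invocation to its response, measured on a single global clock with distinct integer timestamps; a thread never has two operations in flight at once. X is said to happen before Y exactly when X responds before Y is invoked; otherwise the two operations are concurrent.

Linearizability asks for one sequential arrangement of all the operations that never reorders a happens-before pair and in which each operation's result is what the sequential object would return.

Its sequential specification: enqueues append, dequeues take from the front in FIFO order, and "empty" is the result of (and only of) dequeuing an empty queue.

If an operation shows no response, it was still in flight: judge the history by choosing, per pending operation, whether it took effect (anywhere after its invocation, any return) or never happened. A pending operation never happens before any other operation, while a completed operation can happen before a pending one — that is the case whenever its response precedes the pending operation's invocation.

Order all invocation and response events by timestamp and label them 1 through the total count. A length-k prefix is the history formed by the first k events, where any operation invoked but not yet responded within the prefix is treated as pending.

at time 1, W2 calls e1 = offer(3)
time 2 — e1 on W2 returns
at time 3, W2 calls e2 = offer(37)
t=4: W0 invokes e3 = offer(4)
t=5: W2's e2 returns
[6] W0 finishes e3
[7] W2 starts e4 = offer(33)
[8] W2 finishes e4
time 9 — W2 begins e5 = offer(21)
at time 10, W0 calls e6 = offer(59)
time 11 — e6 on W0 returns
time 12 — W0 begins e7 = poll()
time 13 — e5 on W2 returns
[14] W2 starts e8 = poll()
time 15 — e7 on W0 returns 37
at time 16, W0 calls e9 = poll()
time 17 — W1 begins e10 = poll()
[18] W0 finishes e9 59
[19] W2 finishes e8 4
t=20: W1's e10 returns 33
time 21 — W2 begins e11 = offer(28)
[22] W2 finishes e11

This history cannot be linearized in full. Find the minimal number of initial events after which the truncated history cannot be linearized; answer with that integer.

18

one valid order for events 1..17 is e1, e2, e3, e4, e5, e6, e8, e7:
after step 1 (e1 offer(3)): queue <3>
after step 2 (e2 offer(37)): queue <3,37>
after step 3 (e3 offer(4)): queue <3,37,4>
after step 4 (e4 offer(33)): queue <3,37,4,33>
after step 5 (e5 offer(21)): queue <3,37,4,33,21>
after step 6 (e6 offer(59)): queue <3,37,4,33,21,59>
after step 7 (e8 poll() (pending, included)): queue <37,4,33,21,59>
after step 8 (e7 poll() → 37): queue <4,33,21,59>
once event 18 joins (e9's response, time 18), exhaustive search finds no witness
every completion of the 2 pending operations (e8, e10) was checked; none linearizes
e.g. e1, e2, e3, e4, e5, e6, e7, e9 (pending dropped): illegal at step 7, since e7 poll() → 37 cannot apply there
e.g. e1, e2, e3, e4, e6, e5, e7, e9 (pending dropped): illegal at step 7, since e7 poll() → 37 cannot apply there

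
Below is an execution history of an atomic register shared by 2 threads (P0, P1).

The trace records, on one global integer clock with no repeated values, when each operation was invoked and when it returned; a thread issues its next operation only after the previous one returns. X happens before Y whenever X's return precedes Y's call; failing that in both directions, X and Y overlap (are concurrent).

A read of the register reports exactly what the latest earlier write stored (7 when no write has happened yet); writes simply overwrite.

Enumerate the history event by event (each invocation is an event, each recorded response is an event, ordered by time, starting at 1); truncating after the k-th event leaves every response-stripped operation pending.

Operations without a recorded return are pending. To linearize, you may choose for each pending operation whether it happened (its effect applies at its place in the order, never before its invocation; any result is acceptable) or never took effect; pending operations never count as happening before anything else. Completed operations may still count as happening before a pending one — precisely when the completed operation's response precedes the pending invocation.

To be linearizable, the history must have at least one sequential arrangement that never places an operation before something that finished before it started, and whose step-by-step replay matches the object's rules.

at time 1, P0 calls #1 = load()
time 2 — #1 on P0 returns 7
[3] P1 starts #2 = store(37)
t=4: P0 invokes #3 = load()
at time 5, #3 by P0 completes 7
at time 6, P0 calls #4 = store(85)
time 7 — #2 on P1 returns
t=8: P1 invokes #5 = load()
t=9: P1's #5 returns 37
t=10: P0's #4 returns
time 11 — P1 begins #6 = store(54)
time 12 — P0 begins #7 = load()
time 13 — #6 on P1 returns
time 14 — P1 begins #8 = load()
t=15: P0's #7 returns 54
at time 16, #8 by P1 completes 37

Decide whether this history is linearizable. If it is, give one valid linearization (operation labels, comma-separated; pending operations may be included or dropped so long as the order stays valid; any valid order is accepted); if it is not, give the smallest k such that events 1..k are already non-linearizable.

already the first 16 events (up to #8's response at time 16) admit no linearization; the first 15 still do
all 15 real-time-respecting orders fail — 8 completed atomic register operations, no legal replay
sample order #1, #2, #3, #4, #5, #6, #7, #8 stalls at step 3 — #3 load() → 7 has no legal effect
sample order #1, #2, #3, #4, #5, #6, #8, #7 stalls at step 3 — #3 load() → 7 has no legal effect

not linearizable — minimal violating prefix: 16 events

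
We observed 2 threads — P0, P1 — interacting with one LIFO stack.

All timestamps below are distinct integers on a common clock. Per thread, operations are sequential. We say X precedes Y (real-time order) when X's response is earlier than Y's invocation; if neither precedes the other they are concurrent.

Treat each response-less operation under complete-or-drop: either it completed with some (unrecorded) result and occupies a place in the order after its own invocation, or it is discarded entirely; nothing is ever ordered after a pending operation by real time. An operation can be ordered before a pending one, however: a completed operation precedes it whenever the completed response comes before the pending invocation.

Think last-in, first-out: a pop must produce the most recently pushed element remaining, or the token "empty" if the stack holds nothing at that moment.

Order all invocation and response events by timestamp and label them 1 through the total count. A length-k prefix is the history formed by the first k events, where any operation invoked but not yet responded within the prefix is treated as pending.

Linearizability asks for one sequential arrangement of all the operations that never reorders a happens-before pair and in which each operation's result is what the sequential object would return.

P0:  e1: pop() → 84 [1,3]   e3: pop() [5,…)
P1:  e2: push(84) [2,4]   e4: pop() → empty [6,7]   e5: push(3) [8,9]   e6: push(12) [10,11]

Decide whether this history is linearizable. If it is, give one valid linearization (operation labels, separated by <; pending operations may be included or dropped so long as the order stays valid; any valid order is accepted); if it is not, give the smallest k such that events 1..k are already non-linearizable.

step 1: e2 push(84) — stack <84>
step 2: e1 pop() → 84 — stack <>
step 3: e3 pop() (pending, included) — stack <>
step 4: e4 pop() → empty — stack <>
step 5: e5 push(3) — stack <3>
step 6: e6 push(12) — stack <3,12>

linearizable — witness: e2 < e1 < e3 < e4 < e5 < e6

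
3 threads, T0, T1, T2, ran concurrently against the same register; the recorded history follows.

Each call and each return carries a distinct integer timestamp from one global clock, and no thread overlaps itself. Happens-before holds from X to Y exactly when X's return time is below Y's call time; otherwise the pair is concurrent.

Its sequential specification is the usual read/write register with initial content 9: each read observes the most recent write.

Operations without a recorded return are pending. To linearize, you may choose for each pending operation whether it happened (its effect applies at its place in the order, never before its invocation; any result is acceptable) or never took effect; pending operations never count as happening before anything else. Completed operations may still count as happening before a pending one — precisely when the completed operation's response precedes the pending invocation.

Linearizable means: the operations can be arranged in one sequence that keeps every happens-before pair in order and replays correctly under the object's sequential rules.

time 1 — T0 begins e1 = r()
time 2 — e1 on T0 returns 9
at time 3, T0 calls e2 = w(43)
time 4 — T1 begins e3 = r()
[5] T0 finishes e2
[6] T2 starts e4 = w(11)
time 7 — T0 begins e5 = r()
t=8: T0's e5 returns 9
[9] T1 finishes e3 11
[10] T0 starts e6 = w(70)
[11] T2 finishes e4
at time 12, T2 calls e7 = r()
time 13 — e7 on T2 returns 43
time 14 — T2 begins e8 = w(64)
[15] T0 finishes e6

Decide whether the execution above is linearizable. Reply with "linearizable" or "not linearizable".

not linearizable

already the first 8 events (up to e5's response at time 8) admit no linearization; the first 7 still do
one real-time candidate order over the 3 completed operations — the register replay rejects it
completion choices over the 2 pending operations (e3, e4) were checked; none helps
sample order e1, e2, e5 (pending dropped) stalls at step 3 — e5 r() → 9 has no legal effect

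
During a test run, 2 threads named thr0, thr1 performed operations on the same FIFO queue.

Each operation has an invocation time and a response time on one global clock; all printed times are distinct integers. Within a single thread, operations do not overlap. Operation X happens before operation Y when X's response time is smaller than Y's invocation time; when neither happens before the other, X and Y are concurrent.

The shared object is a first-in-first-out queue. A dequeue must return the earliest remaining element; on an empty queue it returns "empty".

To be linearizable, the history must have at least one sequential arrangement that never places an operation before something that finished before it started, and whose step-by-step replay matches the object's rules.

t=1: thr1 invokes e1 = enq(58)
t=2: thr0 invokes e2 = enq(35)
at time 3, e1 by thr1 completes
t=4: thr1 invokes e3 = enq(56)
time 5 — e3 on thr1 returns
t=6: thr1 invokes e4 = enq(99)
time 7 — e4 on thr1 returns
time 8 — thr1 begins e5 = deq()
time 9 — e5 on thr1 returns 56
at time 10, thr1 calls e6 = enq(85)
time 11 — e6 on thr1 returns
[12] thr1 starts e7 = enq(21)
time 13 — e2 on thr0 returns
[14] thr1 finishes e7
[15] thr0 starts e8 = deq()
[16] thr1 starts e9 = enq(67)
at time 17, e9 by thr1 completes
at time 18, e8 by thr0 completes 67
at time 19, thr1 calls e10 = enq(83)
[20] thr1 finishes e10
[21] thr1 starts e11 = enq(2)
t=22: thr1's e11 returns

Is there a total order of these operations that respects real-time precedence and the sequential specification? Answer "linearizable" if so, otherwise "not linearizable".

prefix check: 1..8 passes, 1..9 fails once e5's time-9 response joins
one real-time candidate order over the 4 completed operations — the FIFO queue replay rejects it
no completion choice of the 1 pending operation (e2) rescues it — every subset was tried
take e1, e3, e4, e5 (pending dropped): step 4 already fails, because e5 deq() → 56 cannot occur there

not linearizable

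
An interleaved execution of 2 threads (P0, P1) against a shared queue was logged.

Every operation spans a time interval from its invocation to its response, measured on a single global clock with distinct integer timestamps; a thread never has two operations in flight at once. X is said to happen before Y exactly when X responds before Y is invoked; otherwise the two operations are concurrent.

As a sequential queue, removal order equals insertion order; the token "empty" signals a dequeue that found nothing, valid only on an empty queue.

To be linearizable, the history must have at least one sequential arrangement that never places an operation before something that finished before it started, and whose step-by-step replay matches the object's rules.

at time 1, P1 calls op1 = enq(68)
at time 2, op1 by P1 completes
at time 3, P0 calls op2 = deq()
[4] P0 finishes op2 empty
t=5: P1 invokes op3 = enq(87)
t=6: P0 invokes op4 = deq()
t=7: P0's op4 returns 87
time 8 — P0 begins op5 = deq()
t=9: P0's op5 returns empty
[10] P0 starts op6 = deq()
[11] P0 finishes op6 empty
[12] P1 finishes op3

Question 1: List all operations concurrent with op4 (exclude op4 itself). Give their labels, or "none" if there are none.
concurrent with op4 ([6,7]): every op whose interval crosses 6..7
op1 [1,2]: before
op2 [3,4]: before
op3 [5,12]: concurrent
op5 [8,9]: after
op6 [10,11]: after

op3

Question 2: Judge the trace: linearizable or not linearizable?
already the first 4 events (up to op2's response at time 4) admit no linearization; the first 3 still do
the sole real-time-consistent order of 2 completed operations fails the queue replay
sample order op1, op2 stalls at step 2 — op2 deq() → empty has no legal effect

not linearizable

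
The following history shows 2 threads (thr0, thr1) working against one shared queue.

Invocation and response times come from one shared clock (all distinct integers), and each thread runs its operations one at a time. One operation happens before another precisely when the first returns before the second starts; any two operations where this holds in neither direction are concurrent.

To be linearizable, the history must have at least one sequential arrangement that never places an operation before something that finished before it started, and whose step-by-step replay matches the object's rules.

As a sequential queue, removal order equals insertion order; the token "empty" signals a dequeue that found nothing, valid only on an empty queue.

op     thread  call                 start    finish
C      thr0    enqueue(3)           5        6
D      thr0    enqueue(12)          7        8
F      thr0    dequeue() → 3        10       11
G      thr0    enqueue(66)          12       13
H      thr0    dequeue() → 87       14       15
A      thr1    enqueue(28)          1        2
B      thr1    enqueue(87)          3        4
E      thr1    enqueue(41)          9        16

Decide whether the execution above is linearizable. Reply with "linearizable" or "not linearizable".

through event 10 a valid linearization exists; event 11 (F responding at time 11) ends that
a single order respects real time; the 5 completed queue operations fail replay along it
include/drop combinations of the 1 pending operation (E) were all tried; none helps
for example A, B, C, D, F (pending dropped) fails at step 5: F dequeue() → 3 is not legal there

not linearizable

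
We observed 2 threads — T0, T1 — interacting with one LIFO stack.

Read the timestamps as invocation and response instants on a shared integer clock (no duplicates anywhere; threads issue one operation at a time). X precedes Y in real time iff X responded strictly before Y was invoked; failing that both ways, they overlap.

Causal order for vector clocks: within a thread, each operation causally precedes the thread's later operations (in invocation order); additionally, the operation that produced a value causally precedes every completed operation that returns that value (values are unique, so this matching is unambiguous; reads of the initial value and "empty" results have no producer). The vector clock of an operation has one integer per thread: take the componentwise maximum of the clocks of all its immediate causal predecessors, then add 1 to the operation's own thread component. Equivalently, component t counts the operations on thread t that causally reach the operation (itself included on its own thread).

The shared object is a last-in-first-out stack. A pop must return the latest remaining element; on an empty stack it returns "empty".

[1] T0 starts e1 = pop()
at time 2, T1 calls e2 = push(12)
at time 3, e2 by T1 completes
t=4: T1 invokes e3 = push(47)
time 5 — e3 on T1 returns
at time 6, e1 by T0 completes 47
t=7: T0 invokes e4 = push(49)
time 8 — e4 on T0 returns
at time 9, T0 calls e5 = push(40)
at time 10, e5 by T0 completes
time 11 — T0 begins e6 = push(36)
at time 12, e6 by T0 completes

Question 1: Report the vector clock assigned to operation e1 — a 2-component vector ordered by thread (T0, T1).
Answer: (1, 2)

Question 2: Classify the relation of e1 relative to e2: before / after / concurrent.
Answer: concurrent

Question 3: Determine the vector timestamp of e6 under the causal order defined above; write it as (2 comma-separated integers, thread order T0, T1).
Answer: (4, 2)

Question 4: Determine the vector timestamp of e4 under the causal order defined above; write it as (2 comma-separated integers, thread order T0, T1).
Answer: (2, 2)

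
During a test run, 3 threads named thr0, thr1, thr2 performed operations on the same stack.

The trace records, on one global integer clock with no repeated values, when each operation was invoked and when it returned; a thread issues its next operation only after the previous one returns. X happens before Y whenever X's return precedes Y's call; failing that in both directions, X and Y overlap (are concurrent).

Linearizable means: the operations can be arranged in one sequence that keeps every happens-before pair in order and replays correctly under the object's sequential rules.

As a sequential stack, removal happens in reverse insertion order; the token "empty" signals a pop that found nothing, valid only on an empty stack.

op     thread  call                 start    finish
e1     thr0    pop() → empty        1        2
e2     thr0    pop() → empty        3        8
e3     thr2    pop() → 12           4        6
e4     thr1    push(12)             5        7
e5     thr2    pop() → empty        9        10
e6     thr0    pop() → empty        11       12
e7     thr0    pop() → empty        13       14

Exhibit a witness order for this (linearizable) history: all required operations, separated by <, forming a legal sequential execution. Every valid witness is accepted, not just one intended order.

after step 1 (e1 pop() → empty): stack <>
after step 2 (e2 pop() → empty): stack <>
after step 3 (e4 push(12)): stack <12>
after step 4 (e3 pop() → 12): stack <>
after step 5 (e5 pop() → empty): stack <>
after step 6 (e6 pop() → empty): stack <>
after step 7 (e7 pop() → empty): stack <>

e1 < e2 < e4 < e3 < e5 < e6 < e7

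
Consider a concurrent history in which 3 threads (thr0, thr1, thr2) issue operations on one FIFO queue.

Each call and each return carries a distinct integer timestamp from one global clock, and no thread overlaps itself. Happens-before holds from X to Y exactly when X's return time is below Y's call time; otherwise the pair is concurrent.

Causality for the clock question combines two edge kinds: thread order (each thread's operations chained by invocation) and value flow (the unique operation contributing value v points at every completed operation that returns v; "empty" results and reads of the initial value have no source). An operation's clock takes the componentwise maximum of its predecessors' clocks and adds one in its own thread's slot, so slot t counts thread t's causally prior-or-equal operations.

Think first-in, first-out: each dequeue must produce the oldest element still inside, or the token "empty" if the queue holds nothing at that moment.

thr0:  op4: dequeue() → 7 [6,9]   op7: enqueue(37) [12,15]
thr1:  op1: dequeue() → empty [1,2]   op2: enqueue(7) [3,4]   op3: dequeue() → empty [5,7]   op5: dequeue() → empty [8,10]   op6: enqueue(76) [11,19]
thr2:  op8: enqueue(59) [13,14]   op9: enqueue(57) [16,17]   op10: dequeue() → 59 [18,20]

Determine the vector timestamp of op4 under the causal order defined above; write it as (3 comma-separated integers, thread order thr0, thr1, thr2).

VC(op8, invoked at 13): no causal predecessors; +1 on thr2 → (0, 0, 1)
VC(op1, invoked at 1): no causal predecessors; +1 on thr1 → (0, 1, 0)
invoked at 16, op9 merges VC(op8)=(0, 0, 1) and bumps thr2's slot → (0, 0, 2)
invoked at 3, op2 merges VC(op1)=(0, 1, 0) and bumps thr1's slot → (0, 2, 0)
invoked at 18, op10 merges VC(op8)=(0, 0, 1), VC(op9)=(0, 0, 2) and bumps thr2's slot → (0, 0, 3)
invoked at 5, op3 merges VC(op2)=(0, 2, 0) and bumps thr1's slot → (0, 3, 0)
invoked at 6, op4 merges VC(op2)=(0, 2, 0) and bumps thr0's slot → (1, 2, 0)
invoked at 8, op5 merges VC(op3)=(0, 3, 0) and bumps thr1's slot → (0, 4, 0)
invoked at 12, op7 merges VC(op4)=(1, 2, 0) and bumps thr0's slot → (2, 2, 0)
invoked at 11, op6 merges VC(op5)=(0, 4, 0) and bumps thr1's slot → (0, 5, 0)
target: VC(op4) = (1, 2, 0)

(1, 2, 0)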